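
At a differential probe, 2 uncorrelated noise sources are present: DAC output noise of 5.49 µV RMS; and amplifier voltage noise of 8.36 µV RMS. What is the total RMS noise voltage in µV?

Uncorrelated sources add in power (mean-square): V_tot = √(ΣV_i²)
V_tot = √[(5.49×10⁻⁶)² + (8.36×10⁻⁶)²] = 1.00×10⁻⁵ V = 10.0 µV

10.0 µV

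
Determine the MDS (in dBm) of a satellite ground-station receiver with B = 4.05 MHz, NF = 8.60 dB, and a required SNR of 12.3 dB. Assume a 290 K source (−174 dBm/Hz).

−87.0 dBm

Sensitivity = −174 + 10 log₁₀(B) + NF + SNR_min
= −174 + 66.07 + 8.60 + 12.3
= −87.03 dBm → −87.0 dBm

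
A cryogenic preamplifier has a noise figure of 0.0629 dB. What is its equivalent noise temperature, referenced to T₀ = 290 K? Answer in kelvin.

4.23 K

F = 10^(0.0629/10) = 1.01459
T_e = (F − 1)·T₀ = (1.01459 − 1) × 290 = 4.23 K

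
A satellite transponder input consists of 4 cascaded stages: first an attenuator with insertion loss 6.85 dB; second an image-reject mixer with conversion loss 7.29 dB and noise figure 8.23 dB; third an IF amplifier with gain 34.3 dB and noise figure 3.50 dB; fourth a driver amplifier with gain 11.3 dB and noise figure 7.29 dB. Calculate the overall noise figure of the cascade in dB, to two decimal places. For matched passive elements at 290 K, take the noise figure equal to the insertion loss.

18.09 dB

Convert to linear (a loss of L dB is a gain of −L dB): F_i = 10^(NF_i/10), G_i = 10^(G_i,dB/10)
  Stage 1: F_1 = 10^(6.85/10) = 4.842, G_1 = 10^(−6.85/10) = 0.2065
  Stage 2: F_2 = 10^(8.23/10) = 6.653, G_2 = 10^(−7.29/10) = 0.1866
  Stage 3: F_3 = 10^(3.50/10) = 2.239, G_3 = 10^(34.3/10) = 2692
  Stage 4: F_4 = 10^(7.29/10) = 5.358, G_4 = 10^(11.3/10) = 13.49
Friis cascade:
  F = 4.842 + (6.653 − 1)/0.2065 + (2.239 − 1)/0.03855 + (5.358 − 1)/103.8 = 64.39
NF = 10 log₁₀(64.39) = 18.09 dB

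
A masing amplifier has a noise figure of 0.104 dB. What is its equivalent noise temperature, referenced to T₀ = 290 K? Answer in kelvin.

F = 10^(0.104/10) = 1.02424
T_e = (F − 1)·T₀ = (1.02424 − 1) × 290 = 7.03 K

7.03 K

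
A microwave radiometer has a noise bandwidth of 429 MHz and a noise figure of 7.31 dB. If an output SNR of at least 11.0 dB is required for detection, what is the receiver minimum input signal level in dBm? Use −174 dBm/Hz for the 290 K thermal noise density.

−69.4 dBm

Sensitivity = −174 + 10 log₁₀(B) + NF + SNR_min
= −174 + 86.32 + 7.31 + 11.0
= −69.37 dBm → −69.4 dBm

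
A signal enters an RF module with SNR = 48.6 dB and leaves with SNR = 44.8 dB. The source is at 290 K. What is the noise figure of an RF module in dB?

3.8 dB

NF (dB) = SNR_in(dB) − SNR_out(dB) when the source is at T₀
NF = 48.6 − 44.8 = 3.8 dB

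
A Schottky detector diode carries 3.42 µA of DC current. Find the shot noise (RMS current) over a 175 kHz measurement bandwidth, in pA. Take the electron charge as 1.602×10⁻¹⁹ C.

I_n = √(2qI·B)
2qI·B = 2 × 1.602×10⁻¹⁹ × 3.42×10⁻⁶ × 1.75×10⁵ = 1.92×10⁻¹⁹ A²
I_n = √(1.92×10⁻¹⁹) = 4.38×10⁻¹⁰ A = 438 pA

438 pA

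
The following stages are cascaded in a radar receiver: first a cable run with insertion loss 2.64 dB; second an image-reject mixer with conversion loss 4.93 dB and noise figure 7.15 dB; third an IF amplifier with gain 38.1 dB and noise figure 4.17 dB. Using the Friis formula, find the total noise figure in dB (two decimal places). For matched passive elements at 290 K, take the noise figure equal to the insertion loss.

Convert to linear (a loss of L dB is a gain of −L dB): F_i = 10^(NF_i/10), G_i = 10^(G_i,dB/10)
  Stage 1: F_1 = 10^(2.64/10) = 1.837, G_1 = 10^(−2.64/10) = 0.5445
  Stage 2: F_2 = 10^(7.15/10) = 5.188, G_2 = 10^(−4.93/10) = 0.3214
  Stage 3: F_3 = 10^(4.17/10) = 2.612, G_3 = 10^(38.1/10) = 6457
Friis cascade:
  F = 1.837 + (5.188 − 1)/0.5445 + (2.612 − 1)/0.1750 = 18.74
NF = 10 log₁₀(18.74) = 12.73 dB

12.73 dB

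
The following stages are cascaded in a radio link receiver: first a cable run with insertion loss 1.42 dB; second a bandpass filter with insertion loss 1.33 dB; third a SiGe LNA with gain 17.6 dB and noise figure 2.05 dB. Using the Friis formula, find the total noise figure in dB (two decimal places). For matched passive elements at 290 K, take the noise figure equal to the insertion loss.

Convert to linear (a loss of L dB is a gain of −L dB): F_i = 10^(NF_i/10), G_i = 10^(G_i,dB/10)
  Stage 1: F_1 = 10^(1.42/10) = 1.387, G_1 = 10^(−1.42/10) = 0.7211
  Stage 2: F_2 = 10^(1.33/10) = 1.358, G_2 = 10^(−1.33/10) = 0.7362
  Stage 3: F_3 = 10^(2.05/10) = 1.603, G_3 = 10^(17.6/10) = 57.54
Friis cascade:
  F = 1.387 + (1.358 − 1)/0.7211 + (1.603 − 1)/0.5309 = 3.020
NF = 10 log₁₀(3.020) = 4.80 dB

4.80 dB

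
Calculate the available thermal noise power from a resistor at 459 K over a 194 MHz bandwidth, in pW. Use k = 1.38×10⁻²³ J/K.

1.23 pW

P_n = kTB = 1.38×10⁻²³ × 459 × 1.94×10⁸ = 1.23×10⁻¹² W = 1.23 pW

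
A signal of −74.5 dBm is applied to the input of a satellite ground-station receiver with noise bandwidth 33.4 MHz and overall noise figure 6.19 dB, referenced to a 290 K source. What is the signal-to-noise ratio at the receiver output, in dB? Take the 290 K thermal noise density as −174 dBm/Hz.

18.1 dB

Noise floor: N = −174 + 10 log₁₀(B) + NF
10 log₁₀(3.34×10⁷) = 75.24 dB
N = −174 + 75.24 + 6.19 = −92.57 dBm
SNR = P_sig − N = −74.5 − (−92.57) = 18.07 dB → 18.1 dB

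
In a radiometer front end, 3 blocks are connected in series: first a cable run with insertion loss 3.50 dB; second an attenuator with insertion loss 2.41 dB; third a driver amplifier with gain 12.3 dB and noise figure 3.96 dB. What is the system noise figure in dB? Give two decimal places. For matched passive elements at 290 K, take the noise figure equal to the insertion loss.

Convert to linear (a loss of L dB is a gain of −L dB): F_i = 10^(NF_i/10), G_i = 10^(G_i,dB/10)
  Stage 1: F_1 = 10^(3.50/10) = 2.239, G_1 = 10^(−3.50/10) = 0.4467
  Stage 2: F_2 = 10^(2.41/10) = 1.742, G_2 = 10^(−2.41/10) = 0.5741
  Stage 3: F_3 = 10^(3.96/10) = 2.489, G_3 = 10^(12.3/10) = 16.98
Friis cascade:
  F = 2.239 + (1.742 − 1)/0.4467 + (2.489 − 1)/0.2564 = 9.705
NF = 10 log₁₀(9.705) = 9.87 dB

9.87 dB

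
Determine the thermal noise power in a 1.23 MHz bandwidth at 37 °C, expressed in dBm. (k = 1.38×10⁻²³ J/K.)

−112.8 dBm

T = 37 °C + 273.15 = 310.15 K
P_n = kTB = 1.38×10⁻²³ × 310.15 × 1.23×10⁶ = 5.26×10⁻¹⁵ W
In dBm: 10 log₁₀(5.26×10⁻¹⁵ / 10⁻³) = −112.8 dBm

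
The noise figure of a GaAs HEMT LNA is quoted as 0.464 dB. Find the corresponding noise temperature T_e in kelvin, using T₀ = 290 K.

F = 10^(0.464/10) = 1.11276
T_e = (F − 1)·T₀ = (1.11276 − 1) × 290 = 32.7 K

32.7 K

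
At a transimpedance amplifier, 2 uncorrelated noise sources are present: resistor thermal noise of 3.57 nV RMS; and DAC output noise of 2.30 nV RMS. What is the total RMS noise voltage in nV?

Uncorrelated sources add in power (mean-square): V_tot = √(ΣV_i²)
V_tot = √[(3.57×10⁻⁹)² + (2.30×10⁻⁹)²] = 4.25×10⁻⁹ V = 4.25 nV

4.25 nV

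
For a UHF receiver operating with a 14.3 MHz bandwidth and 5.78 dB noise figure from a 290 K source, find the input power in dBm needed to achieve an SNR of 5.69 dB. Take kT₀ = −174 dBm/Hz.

−91.0 dBm

Sensitivity = −174 + 10 log₁₀(B) + NF + SNR_min
= −174 + 71.55 + 5.78 + 5.69
= −90.98 dBm → −91.0 dBm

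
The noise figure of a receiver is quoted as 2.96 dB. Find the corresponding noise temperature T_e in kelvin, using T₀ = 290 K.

F = 10^(2.96/10) = 1.97697
T_e = (F − 1)·T₀ = (1.97697 − 1) × 290 = 283 K

283 K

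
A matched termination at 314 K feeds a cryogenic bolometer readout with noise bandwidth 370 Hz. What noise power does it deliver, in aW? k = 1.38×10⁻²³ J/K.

P_n = kTB = 1.38×10⁻²³ × 314 × 3.70×10² = 1.60×10⁻¹⁸ W = 1.60 aW

1.60 aW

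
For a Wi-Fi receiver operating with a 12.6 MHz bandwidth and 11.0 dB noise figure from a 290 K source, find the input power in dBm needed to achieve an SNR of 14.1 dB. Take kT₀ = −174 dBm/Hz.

Sensitivity = −174 + 10 log₁₀(B) + NF + SNR_min
= −174 + 71 + 11.0 + 14.1
= −77.9 dBm → −77.9 dBm

−77.9 dBm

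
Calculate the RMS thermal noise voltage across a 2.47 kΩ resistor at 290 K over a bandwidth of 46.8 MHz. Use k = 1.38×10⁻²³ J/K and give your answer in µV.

43.0 µV

V_n = √(4kTRB)
4kTRB = 4 × 1.38×10⁻²³ × 290 × 2.47×10³ × 4.68×10⁷ = 1.85×10⁻⁹ V²
V_n = √(1.85×10⁻⁹) = 4.30×10⁻⁵ V = 43.0 µV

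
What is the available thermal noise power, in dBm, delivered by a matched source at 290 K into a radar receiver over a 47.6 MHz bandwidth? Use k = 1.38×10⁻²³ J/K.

−97.2 dBm

P_n = kTB = 1.38×10⁻²³ × 290 × 4.76×10⁷ = 1.90×10⁻¹³ W
In dBm: 10 log₁₀(1.90×10⁻¹³ / 10⁻³) = −97.2 dBm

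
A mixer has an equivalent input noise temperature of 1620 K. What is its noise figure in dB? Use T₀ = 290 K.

8.19 dB

F = 1 + T_e/T₀ = 1 + 1620/290 = 6.58621
NF = 10 log₁₀(6.58621) = 8.19 dB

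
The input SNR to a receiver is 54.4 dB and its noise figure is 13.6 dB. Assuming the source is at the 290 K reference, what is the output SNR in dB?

40.8 dB

By definition F = SNR_in/SNR_out, so in dB: SNR_out = SNR_in − NF
SNR_out = 54.4 − 13.6 = 40.8 dB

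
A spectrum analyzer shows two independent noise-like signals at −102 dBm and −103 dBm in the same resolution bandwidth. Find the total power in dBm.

Convert to linear, add, convert back:
P₁ = 6.31×10⁻¹⁴ W, P₂ = 5.01×10⁻¹⁴ W
P_tot = 1.13×10⁻¹³ W → 10 log₁₀(P_tot / 10⁻³) = −99.5 dBm

−99.5 dBm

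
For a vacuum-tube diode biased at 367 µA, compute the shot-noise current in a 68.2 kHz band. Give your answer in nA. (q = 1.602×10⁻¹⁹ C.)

2.83 nA

I_n = √(2qI·B)
2qI·B = 2 × 1.602×10⁻¹⁹ × 3.67×10⁻⁴ × 6.82×10⁴ = 8.02×10⁻¹⁸ A²
I_n = √(8.02×10⁻¹⁸) = 2.83×10⁻⁹ A = 2.83 nA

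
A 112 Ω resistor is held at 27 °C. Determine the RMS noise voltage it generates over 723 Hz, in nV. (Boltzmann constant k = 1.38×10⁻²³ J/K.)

T = 27 °C + 273.15 = 300.15 K
V_n = √(4kTRB)
4kTRB = 4 × 1.38×10⁻²³ × 300.15 × 1.12×10² × 7.23×10² = 1.34×10⁻¹⁵ V²
V_n = √(1.34×10⁻¹⁵) = 3.66×10⁻⁸ V = 36.6 nV

36.6 nV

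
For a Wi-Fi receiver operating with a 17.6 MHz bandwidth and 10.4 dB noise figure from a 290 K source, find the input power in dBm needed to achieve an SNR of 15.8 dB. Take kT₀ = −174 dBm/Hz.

−75.3 dBm

Sensitivity = −174 + 10 log₁₀(B) + NF + SNR_min
= −174 + 72.46 + 10.4 + 15.8
= −75.34 dBm → −75.3 dBm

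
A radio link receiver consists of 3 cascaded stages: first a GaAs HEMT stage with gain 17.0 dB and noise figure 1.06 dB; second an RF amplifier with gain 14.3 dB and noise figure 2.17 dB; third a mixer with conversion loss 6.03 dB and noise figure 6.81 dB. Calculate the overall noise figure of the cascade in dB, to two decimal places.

Convert to linear (a loss of L dB is a gain of −L dB): F_i = 10^(NF_i/10), G_i = 10^(G_i,dB/10)
  Stage 1: F_1 = 10^(1.06/10) = 1.276, G_1 = 10^(17.0/10) = 50.12
  Stage 2: F_2 = 10^(2.17/10) = 1.648, G_2 = 10^(14.3/10) = 26.92
  Stage 3: F_3 = 10^(6.81/10) = 4.797, G_3 = 10^(−6.03/10) = 0.2495
Friis cascade:
  F = 1.276 + (1.648 − 1)/50.12 + (4.797 − 1)/1349 = 1.292
NF = 10 log₁₀(1.292) = 1.11 dB

1.11 dB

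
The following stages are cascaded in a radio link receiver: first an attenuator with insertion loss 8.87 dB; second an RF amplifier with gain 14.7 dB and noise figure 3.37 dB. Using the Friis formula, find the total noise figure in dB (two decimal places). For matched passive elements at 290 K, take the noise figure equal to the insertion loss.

12.24 dB

Convert to linear (a loss of L dB is a gain of −L dB): F_i = 10^(NF_i/10), G_i = 10^(G_i,dB/10)
  Stage 1: F_1 = 10^(8.87/10) = 7.709, G_1 = 10^(−8.87/10) = 0.1297
  Stage 2: F_2 = 10^(3.37/10) = 2.173, G_2 = 10^(14.7/10) = 29.51
Friis cascade:
  F = 7.709 + (2.173 − 1)/0.1297 = 16.75
NF = 10 log₁₀(16.75) = 12.24 dB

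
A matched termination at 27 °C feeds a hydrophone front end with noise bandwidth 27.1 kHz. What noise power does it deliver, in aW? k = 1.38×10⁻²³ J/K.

112 aW

T = 27 °C + 273.15 = 300.15 K
P_n = kTB = 1.38×10⁻²³ × 300.15 × 2.71×10⁴ = 1.12×10⁻¹⁶ W = 112 aW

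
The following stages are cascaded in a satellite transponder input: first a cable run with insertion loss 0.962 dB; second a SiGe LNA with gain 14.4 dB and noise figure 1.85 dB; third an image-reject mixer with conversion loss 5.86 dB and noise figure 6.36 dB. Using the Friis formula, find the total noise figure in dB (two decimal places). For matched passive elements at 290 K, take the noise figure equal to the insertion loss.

3.14 dB

Convert to linear (a loss of L dB is a gain of −L dB): F_i = 10^(NF_i/10), G_i = 10^(G_i,dB/10)
  Stage 1: F_1 = 10^(0.962/10) = 1.248, G_1 = 10^(−0.962/10) = 0.8013
  Stage 2: F_2 = 10^(1.85/10) = 1.531, G_2 = 10^(14.4/10) = 27.54
  Stage 3: F_3 = 10^(6.36/10) = 4.325, G_3 = 10^(−5.86/10) = 0.2594
Friis cascade:
  F = 1.248 + (1.531 − 1)/0.8013 + (4.325 − 1)/22.07 = 2.061
NF = 10 log₁₀(2.061) = 3.14 dB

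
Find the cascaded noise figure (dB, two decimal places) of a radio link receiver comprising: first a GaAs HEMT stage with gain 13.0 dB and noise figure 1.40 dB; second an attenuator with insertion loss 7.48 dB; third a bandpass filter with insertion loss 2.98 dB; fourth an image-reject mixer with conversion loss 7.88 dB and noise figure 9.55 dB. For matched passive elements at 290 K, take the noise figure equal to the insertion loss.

8.03 dB

Convert to linear (a loss of L dB is a gain of −L dB): F_i = 10^(NF_i/10), G_i = 10^(G_i,dB/10)
  Stage 1: F_1 = 10^(1.40/10) = 1.380, G_1 = 10^(13.0/10) = 19.95
  Stage 2: F_2 = 10^(7.48/10) = 5.598, G_2 = 10^(−7.48/10) = 0.1786
  Stage 3: F_3 = 10^(2.98/10) = 1.986, G_3 = 10^(−2.98/10) = 0.5035
  Stage 4: F_4 = 10^(9.55/10) = 9.016, G_4 = 10^(−7.88/10) = 0.1629
Friis cascade:
  F = 1.380 + (5.598 − 1)/19.95 + (1.986 − 1)/3.565 + (9.016 − 1)/1.795 = 6.354
NF = 10 log₁₀(6.354) = 8.03 dB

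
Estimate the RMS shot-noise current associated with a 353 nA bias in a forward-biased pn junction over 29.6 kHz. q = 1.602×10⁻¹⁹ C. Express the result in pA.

I_n = √(2qI·B)
2qI·B = 2 × 1.602×10⁻¹⁹ × 3.53×10⁻⁷ × 2.96×10⁴ = 3.35×10⁻²¹ A²
I_n = √(3.35×10⁻²¹) = 5.79×10⁻¹¹ A = 57.9 pA

57.9 pA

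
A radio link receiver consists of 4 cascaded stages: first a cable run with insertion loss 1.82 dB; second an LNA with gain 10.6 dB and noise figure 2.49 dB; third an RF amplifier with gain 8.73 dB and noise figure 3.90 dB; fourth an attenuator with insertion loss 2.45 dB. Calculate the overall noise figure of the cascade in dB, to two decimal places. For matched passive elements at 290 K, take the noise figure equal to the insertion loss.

4.63 dB

Convert to linear (a loss of L dB is a gain of −L dB): F_i = 10^(NF_i/10), G_i = 10^(G_i,dB/10)
  Stage 1: F_1 = 10^(1.82/10) = 1.521, G_1 = 10^(−1.82/10) = 0.6577
  Stage 2: F_2 = 10^(2.49/10) = 1.774, G_2 = 10^(10.6/10) = 11.48
  Stage 3: F_3 = 10^(3.90/10) = 2.455, G_3 = 10^(8.73/10) = 7.464
  Stage 4: F_4 = 10^(2.45/10) = 1.758, G_4 = 10^(−2.45/10) = 0.5689
Friis cascade:
  F = 1.521 + (1.774 − 1)/0.6577 + (2.455 − 1)/7.551 + (1.758 − 1)/56.36 = 2.904
NF = 10 log₁₀(2.904) = 4.63 dB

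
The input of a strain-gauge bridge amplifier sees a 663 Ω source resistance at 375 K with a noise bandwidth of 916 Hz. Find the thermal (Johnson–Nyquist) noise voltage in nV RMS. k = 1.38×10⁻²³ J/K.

V_n = √(4kTRB)
4kTRB = 4 × 1.38×10⁻²³ × 375 × 6.63×10² × 9.16×10² = 1.26×10⁻¹⁴ V²
V_n = √(1.26×10⁻¹⁴) = 1.12×10⁻⁷ V = 112 nV

112 nV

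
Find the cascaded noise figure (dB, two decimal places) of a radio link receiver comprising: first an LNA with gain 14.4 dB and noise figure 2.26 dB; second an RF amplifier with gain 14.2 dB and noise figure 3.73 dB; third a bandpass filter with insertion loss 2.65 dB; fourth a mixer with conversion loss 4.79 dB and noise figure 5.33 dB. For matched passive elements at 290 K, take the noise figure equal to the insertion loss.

2.40 dB

Convert to linear (a loss of L dB is a gain of −L dB): F_i = 10^(NF_i/10), G_i = 10^(G_i,dB/10)
  Stage 1: F_1 = 10^(2.26/10) = 1.683, G_1 = 10^(14.4/10) = 27.54
  Stage 2: F_2 = 10^(3.73/10) = 2.360, G_2 = 10^(14.2/10) = 26.30
  Stage 3: F_3 = 10^(2.65/10) = 1.841, G_3 = 10^(−2.65/10) = 0.5433
  Stage 4: F_4 = 10^(5.33/10) = 3.412, G_4 = 10^(−4.79/10) = 0.3319
Friis cascade:
  F = 1.683 + (2.360 − 1)/27.54 + (1.841 − 1)/724.4 + (3.412 − 1)/393.6 = 1.739
NF = 10 log₁₀(1.739) = 2.40 dB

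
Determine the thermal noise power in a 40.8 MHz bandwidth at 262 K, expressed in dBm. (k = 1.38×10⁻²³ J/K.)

P_n = kTB = 1.38×10⁻²³ × 262 × 4.08×10⁷ = 1.48×10⁻¹³ W
In dBm: 10 log₁₀(1.48×10⁻¹³ / 10⁻³) = −98.3 dBm

−98.3 dBm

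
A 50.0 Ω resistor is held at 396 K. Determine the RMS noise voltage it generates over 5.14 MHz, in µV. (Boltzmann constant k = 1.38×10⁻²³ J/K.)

2.37 µV

V_n = √(4kTRB)
4kTRB = 4 × 1.38×10⁻²³ × 396 × 5.00×10¹ × 5.14×10⁶ = 5.62×10⁻¹² V²
V_n = √(5.62×10⁻¹²) = 2.37×10⁻⁶ V = 2.37 µV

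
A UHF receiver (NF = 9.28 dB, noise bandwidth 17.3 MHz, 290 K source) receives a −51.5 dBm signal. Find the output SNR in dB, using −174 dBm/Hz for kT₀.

40.8 dB

Noise floor: N = −174 + 10 log₁₀(B) + NF
10 log₁₀(1.73×10⁷) = 72.38 dB
N = −174 + 72.38 + 9.28 = −92.34 dBm
SNR = P_sig − N = −51.5 − (−92.34) = 40.84 dB → 40.8 dB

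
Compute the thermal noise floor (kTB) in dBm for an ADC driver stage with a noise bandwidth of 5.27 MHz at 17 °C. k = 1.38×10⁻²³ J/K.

T = 17 °C + 273.15 = 290.15 K
P_n = kTB = 1.38×10⁻²³ × 290.15 × 5.27×10⁶ = 2.11×10⁻¹⁴ W
In dBm: 10 log₁₀(2.11×10⁻¹⁴ / 10⁻³) = −106.8 dBm

−106.8 dBm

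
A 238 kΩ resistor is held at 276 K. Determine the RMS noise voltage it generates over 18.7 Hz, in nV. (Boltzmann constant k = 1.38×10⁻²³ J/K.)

V_n = √(4kTRB)
4kTRB = 4 × 1.38×10⁻²³ × 276 × 2.38×10⁵ × 1.87×10¹ = 6.78×10⁻¹⁴ V²
V_n = √(6.78×10⁻¹⁴) = 2.60×10⁻⁷ V = 260 nV

260 nV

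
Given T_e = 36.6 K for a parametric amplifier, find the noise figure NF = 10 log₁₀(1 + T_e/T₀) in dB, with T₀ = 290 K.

0.516 dB

F = 1 + T_e/T₀ = 1 + 36.6/290 = 1.12621
NF = 10 log₁₀(1.12621) = 0.516 dB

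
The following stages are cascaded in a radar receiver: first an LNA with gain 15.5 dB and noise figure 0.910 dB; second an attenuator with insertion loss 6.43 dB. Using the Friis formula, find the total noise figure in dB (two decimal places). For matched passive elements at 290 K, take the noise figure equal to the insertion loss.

Convert to linear (a loss of L dB is a gain of −L dB): F_i = 10^(NF_i/10), G_i = 10^(G_i,dB/10)
  Stage 1: F_1 = 10^(0.910/10) = 1.233, G_1 = 10^(15.5/10) = 35.48
  Stage 2: F_2 = 10^(6.43/10) = 4.395, G_2 = 10^(−6.43/10) = 0.2275
Friis cascade:
  F = 1.233 + (4.395 − 1)/35.48 = 1.329
NF = 10 log₁₀(1.329) = 1.23 dB

1.23 dB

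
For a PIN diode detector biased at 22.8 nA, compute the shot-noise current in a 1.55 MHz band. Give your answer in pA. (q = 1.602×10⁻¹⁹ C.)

I_n = √(2qI·B)
2qI·B = 2 × 1.602×10⁻¹⁹ × 2.28×10⁻⁸ × 1.55×10⁶ = 1.13×10⁻²⁰ A²
I_n = √(1.13×10⁻²⁰) = 1.06×10⁻¹⁰ A = 106 pA

106 pA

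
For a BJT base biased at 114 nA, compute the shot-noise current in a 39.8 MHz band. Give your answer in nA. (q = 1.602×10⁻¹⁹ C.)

1.21 nA

I_n = √(2qI·B)
2qI·B = 2 × 1.602×10⁻¹⁹ × 1.14×10⁻⁷ × 3.98×10⁷ = 1.45×10⁻¹⁸ A²
I_n = √(1.45×10⁻¹⁸) = 1.21×10⁻⁹ A = 1.21 nA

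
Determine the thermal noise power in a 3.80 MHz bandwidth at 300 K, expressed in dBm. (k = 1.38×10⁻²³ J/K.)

P_n = kTB = 1.38×10⁻²³ × 300 × 3.80×10⁶ = 1.57×10⁻¹⁴ W
In dBm: 10 log₁₀(1.57×10⁻¹⁴ / 10⁻³) = −108.0 dBm

−108.0 dBm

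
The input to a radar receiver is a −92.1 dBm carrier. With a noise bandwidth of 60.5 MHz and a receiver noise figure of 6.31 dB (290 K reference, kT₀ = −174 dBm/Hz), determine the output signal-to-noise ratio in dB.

Noise floor: N = −174 + 10 log₁₀(B) + NF
10 log₁₀(6.05×10⁷) = 77.82 dB
N = −174 + 77.82 + 6.31 = −89.87 dBm
SNR = P_sig − N = −92.1 − (−89.87) = −2.23 dB → −2.2 dB

−2.2 dB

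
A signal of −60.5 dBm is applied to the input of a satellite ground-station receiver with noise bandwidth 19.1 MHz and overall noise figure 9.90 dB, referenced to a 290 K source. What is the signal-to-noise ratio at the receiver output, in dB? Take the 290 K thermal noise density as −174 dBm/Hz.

30.8 dB

Noise floor: N = −174 + 10 log₁₀(B) + NF
10 log₁₀(1.91×10⁷) = 72.81 dB
N = −174 + 72.81 + 9.90 = −91.29 dBm
SNR = P_sig − N = −60.5 − (−91.29) = 30.79 dB → 30.8 dB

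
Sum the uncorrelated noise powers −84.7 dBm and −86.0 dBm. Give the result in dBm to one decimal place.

−82.3 dBm

Convert to linear, add, convert back:
P₁ = 3.39×10⁻¹² W, P₂ = 2.51×10⁻¹² W
P_tot = 5.90×10⁻¹² W → 10 log₁₀(P_tot / 10⁻³) = −82.3 dBm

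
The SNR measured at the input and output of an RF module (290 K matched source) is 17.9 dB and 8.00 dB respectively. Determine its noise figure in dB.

NF (dB) = SNR_in(dB) − SNR_out(dB) when the source is at T₀
NF = 17.9 − 8.00 = 9.90 dB

9.90 dB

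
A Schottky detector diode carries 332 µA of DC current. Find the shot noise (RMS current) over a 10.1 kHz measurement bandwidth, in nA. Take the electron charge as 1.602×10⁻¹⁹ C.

I_n = √(2qI·B)
2qI·B = 2 × 1.602×10⁻¹⁹ × 3.32×10⁻⁴ × 1.01×10⁴ = 1.07×10⁻¹⁸ A²
I_n = √(1.07×10⁻¹⁸) = 1.04×10⁻⁹ A = 1.04 nA

1.04 nA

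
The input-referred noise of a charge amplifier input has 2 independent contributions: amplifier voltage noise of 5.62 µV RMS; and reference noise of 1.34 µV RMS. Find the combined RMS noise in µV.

5.78 µV

Uncorrelated sources add in power (mean-square): V_tot = √(ΣV_i²)
V_tot = √[(5.62×10⁻⁶)² + (1.34×10⁻⁶)²] = 5.78×10⁻⁶ V = 5.78 µV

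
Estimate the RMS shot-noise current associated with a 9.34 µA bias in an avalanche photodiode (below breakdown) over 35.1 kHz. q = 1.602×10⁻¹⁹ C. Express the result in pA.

I_n = √(2qI·B)
2qI·B = 2 × 1.602×10⁻¹⁹ × 9.34×10⁻⁶ × 3.51×10⁴ = 1.05×10⁻¹⁹ A²
I_n = √(1.05×10⁻¹⁹) = 3.24×10⁻¹⁰ A = 324 pA

324 pA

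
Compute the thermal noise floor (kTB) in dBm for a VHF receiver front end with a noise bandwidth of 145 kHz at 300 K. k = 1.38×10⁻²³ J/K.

P_n = kTB = 1.38×10⁻²³ × 300 × 1.45×10⁵ = 6.00×10⁻¹⁶ W
In dBm: 10 log₁₀(6.00×10⁻¹⁶ / 10⁻³) = −122.2 dBm

−122.2 dBm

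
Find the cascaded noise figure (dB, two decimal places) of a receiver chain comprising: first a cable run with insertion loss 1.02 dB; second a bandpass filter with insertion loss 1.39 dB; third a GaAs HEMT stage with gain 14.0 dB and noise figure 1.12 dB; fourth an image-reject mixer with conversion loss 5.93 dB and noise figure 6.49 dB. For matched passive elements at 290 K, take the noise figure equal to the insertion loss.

3.97 dB

Convert to linear (a loss of L dB is a gain of −L dB): F_i = 10^(NF_i/10), G_i = 10^(G_i,dB/10)
  Stage 1: F_1 = 10^(1.02/10) = 1.265, G_1 = 10^(−1.02/10) = 0.7907
  Stage 2: F_2 = 10^(1.39/10) = 1.377, G_2 = 10^(−1.39/10) = 0.7261
  Stage 3: F_3 = 10^(1.12/10) = 1.294, G_3 = 10^(14.0/10) = 25.12
  Stage 4: F_4 = 10^(6.49/10) = 4.457, G_4 = 10^(−5.93/10) = 0.2553
Friis cascade:
  F = 1.265 + (1.377 − 1)/0.7907 + (1.294 − 1)/0.5741 + (4.457 − 1)/14.42 = 2.494
NF = 10 log₁₀(2.494) = 3.97 dB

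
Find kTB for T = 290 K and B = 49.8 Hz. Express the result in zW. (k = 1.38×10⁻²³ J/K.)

P_n = kTB = 1.38×10⁻²³ × 290 × 4.98×10¹ = 1.99×10⁻¹⁹ W = 199 zW

199 zW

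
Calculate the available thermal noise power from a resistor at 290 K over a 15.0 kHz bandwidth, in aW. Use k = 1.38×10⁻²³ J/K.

60.0 aW

P_n = kTB = 1.38×10⁻²³ × 290 × 1.50×10⁴ = 6.00×10⁻¹⁷ W = 60.0 aW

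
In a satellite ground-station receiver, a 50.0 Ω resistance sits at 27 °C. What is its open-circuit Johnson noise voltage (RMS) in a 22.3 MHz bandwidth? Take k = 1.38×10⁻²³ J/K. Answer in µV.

4.30 µV

T = 27 °C + 273.15 = 300.15 K
V_n = √(4kTRB)
4kTRB = 4 × 1.38×10⁻²³ × 300.15 × 5.00×10¹ × 2.23×10⁷ = 1.85×10⁻¹¹ V²
V_n = √(1.85×10⁻¹¹) = 4.30×10⁻⁶ V = 4.30 µV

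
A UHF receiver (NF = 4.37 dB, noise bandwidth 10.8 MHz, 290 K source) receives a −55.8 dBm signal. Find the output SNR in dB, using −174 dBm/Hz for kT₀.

Noise floor: N = −174 + 10 log₁₀(B) + NF
10 log₁₀(1.08×10⁷) = 70.33 dB
N = −174 + 70.33 + 4.37 = −99.30 dBm
SNR = P_sig − N = −55.8 − (−99.30) = 43.50 dB → 43.5 dB

43.5 dB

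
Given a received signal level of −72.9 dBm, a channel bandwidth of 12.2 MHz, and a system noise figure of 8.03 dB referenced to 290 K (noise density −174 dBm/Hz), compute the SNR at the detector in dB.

22.2 dB

Noise floor: N = −174 + 10 log₁₀(B) + NF
10 log₁₀(1.22×10⁷) = 70.86 dB
N = −174 + 70.86 + 8.03 = −95.11 dBm
SNR = P_sig − N = −72.9 − (−95.11) = 22.21 dB → 22.2 dB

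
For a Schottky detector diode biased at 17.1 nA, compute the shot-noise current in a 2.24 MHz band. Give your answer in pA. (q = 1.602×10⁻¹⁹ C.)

111 pA

I_n = √(2qI·B)
2qI·B = 2 × 1.602×10⁻¹⁹ × 1.71×10⁻⁸ × 2.24×10⁶ = 1.23×10⁻²⁰ A²
I_n = √(1.23×10⁻²⁰) = 1.11×10⁻¹⁰ A = 111 pA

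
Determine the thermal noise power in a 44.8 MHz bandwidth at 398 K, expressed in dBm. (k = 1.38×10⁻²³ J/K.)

−96.1 dBm

P_n = kTB = 1.38×10⁻²³ × 398 × 4.48×10⁷ = 2.46×10⁻¹³ W
In dBm: 10 log₁₀(2.46×10⁻¹³ / 10⁻³) = −96.1 dBm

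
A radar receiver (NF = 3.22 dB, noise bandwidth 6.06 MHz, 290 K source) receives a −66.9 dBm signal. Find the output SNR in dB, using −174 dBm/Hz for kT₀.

36.1 dB

Noise floor: N = −174 + 10 log₁₀(B) + NF
10 log₁₀(6.06×10⁶) = 67.82 dB
N = −174 + 67.82 + 3.22 = −102.96 dBm
SNR = P_sig − N = −66.9 − (−102.96) = 36.06 dB → 36.1 dB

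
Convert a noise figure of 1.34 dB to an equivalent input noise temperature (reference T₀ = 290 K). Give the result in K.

105 K

F = 10^(1.34/10) = 1.36144
T_e = (F − 1)·T₀ = (1.36144 − 1) × 290 = 105 K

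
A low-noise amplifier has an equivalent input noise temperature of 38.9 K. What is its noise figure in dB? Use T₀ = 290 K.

0.547 dB

F = 1 + T_e/T₀ = 1 + 38.9/290 = 1.13414
NF = 10 log₁₀(1.13414) = 0.547 dB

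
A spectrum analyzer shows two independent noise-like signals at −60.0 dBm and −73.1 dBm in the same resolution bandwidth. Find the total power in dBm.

Convert to linear, add, convert back:
P₁ = 1.00×10⁻⁹ W, P₂ = 4.90×10⁻¹¹ W
P_tot = 1.05×10⁻⁹ W → 10 log₁₀(P_tot / 10⁻³) = −59.8 dBm

−59.8 dBm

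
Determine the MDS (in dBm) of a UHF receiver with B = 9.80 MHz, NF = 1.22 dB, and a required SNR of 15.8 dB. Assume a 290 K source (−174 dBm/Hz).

Sensitivity = −174 + 10 log₁₀(B) + NF + SNR_min
= −174 + 69.91 + 1.22 + 15.8
= −87.07 dBm → −87.1 dBm

−87.1 dBm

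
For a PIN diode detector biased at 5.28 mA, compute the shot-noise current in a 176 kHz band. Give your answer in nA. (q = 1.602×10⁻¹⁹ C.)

17.3 nA

I_n = √(2qI·B)
2qI·B = 2 × 1.602×10⁻¹⁹ × 5.28×10⁻³ × 1.76×10⁵ = 2.98×10⁻¹⁶ A²
I_n = √(2.98×10⁻¹⁶) = 1.73×10⁻⁸ A = 17.3 nA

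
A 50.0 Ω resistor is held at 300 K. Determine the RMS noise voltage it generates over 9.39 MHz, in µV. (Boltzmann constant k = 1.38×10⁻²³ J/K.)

V_n = √(4kTRB)
4kTRB = 4 × 1.38×10⁻²³ × 300 × 5.00×10¹ × 9.39×10⁶ = 7.77×10⁻¹² V²
V_n = √(7.77×10⁻¹²) = 2.79×10⁻⁶ V = 2.79 µV

2.79 µV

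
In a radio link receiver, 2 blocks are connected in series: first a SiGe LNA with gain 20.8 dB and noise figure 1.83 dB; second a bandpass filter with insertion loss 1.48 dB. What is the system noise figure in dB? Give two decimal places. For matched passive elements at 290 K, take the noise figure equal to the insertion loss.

1.84 dB

Convert to linear (a loss of L dB is a gain of −L dB): F_i = 10^(NF_i/10), G_i = 10^(G_i,dB/10)
  Stage 1: F_1 = 10^(1.83/10) = 1.524, G_1 = 10^(20.8/10) = 120.2
  Stage 2: F_2 = 10^(1.48/10) = 1.406, G_2 = 10^(−1.48/10) = 0.7112
Friis cascade:
  F = 1.524 + (1.406 − 1)/120.2 = 1.527
NF = 10 log₁₀(1.527) = 1.84 dB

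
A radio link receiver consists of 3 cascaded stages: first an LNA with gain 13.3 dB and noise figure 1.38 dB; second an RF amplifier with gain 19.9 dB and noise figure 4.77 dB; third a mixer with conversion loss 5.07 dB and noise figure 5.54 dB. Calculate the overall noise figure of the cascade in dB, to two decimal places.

1.67 dB

Convert to linear (a loss of L dB is a gain of −L dB): F_i = 10^(NF_i/10), G_i = 10^(G_i,dB/10)
  Stage 1: F_1 = 10^(1.38/10) = 1.374, G_1 = 10^(13.3/10) = 21.38
  Stage 2: F_2 = 10^(4.77/10) = 2.999, G_2 = 10^(19.9/10) = 97.72
  Stage 3: F_3 = 10^(5.54/10) = 3.581, G_3 = 10^(−5.07/10) = 0.3112
Friis cascade:
  F = 1.374 + (2.999 − 1)/21.38 + (3.581 − 1)/2089 = 1.469
NF = 10 log₁₀(1.469) = 1.67 dB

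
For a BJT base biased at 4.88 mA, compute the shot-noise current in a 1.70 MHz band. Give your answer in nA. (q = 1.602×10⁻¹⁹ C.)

51.6 nA

I_n = √(2qI·B)
2qI·B = 2 × 1.602×10⁻¹⁹ × 4.88×10⁻³ × 1.70×10⁶ = 2.66×10⁻¹⁵ A²
I_n = √(2.66×10⁻¹⁵) = 5.16×10⁻⁸ A = 51.6 nA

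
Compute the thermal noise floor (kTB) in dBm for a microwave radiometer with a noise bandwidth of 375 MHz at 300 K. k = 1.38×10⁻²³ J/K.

P_n = kTB = 1.38×10⁻²³ × 300 × 3.75×10⁸ = 1.55×10⁻¹² W
In dBm: 10 log₁₀(1.55×10⁻¹² / 10⁻³) = −88.1 dBm

−88.1 dBm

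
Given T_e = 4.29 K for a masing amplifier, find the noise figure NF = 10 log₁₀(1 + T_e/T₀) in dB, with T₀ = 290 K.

0.064 dB

F = 1 + T_e/T₀ = 1 + 4.29/290 = 1.01479
NF = 10 log₁₀(1.01479) = 0.064 dB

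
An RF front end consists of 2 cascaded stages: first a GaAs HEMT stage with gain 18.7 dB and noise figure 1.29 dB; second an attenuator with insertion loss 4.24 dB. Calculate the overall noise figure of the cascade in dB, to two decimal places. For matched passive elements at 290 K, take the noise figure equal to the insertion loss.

Convert to linear (a loss of L dB is a gain of −L dB): F_i = 10^(NF_i/10), G_i = 10^(G_i,dB/10)
  Stage 1: F_1 = 10^(1.29/10) = 1.346, G_1 = 10^(18.7/10) = 74.13
  Stage 2: F_2 = 10^(4.24/10) = 2.655, G_2 = 10^(−4.24/10) = 0.3767
Friis cascade:
  F = 1.346 + (2.655 − 1)/74.13 = 1.368
NF = 10 log₁₀(1.368) = 1.36 dB

1.36 dB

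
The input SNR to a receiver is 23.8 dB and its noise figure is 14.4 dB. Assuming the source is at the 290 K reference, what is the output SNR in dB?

9.4 dB

By definition F = SNR_in/SNR_out, so in dB: SNR_out = SNR_in − NF
SNR_out = 23.8 − 14.4 = 9.4 dB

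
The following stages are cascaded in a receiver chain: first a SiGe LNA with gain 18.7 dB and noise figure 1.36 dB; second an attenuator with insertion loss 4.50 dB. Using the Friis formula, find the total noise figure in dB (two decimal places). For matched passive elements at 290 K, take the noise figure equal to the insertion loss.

1.44 dB

Convert to linear (a loss of L dB is a gain of −L dB): F_i = 10^(NF_i/10), G_i = 10^(G_i,dB/10)
  Stage 1: F_1 = 10^(1.36/10) = 1.368, G_1 = 10^(18.7/10) = 74.13
  Stage 2: F_2 = 10^(4.50/10) = 2.818, G_2 = 10^(−4.50/10) = 0.3548
Friis cascade:
  F = 1.368 + (2.818 − 1)/74.13 = 1.392
NF = 10 log₁₀(1.392) = 1.44 dB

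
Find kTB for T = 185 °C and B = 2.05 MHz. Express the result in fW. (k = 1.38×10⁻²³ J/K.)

T = 185 °C + 273.15 = 458.15 K
P_n = kTB = 1.38×10⁻²³ × 458.15 × 2.05×10⁶ = 1.30×10⁻¹⁴ W = 13.0 fW

13.0 fW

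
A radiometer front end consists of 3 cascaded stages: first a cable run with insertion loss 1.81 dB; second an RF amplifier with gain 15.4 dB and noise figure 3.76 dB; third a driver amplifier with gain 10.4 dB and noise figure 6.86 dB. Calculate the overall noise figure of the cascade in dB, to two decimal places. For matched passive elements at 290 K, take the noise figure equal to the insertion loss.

Convert to linear (a loss of L dB is a gain of −L dB): F_i = 10^(NF_i/10), G_i = 10^(G_i,dB/10)
  Stage 1: F_1 = 10^(1.81/10) = 1.517, G_1 = 10^(−1.81/10) = 0.6592
  Stage 2: F_2 = 10^(3.76/10) = 2.377, G_2 = 10^(15.4/10) = 34.67
  Stage 3: F_3 = 10^(6.86/10) = 4.853, G_3 = 10^(10.4/10) = 10.96
Friis cascade:
  F = 1.517 + (2.377 − 1)/0.6592 + (4.853 − 1)/22.86 = 3.774
NF = 10 log₁₀(3.774) = 5.77 dB

5.77 dB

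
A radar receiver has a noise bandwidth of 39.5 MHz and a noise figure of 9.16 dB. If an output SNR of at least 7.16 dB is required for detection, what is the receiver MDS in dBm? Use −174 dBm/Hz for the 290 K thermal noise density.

Sensitivity = −174 + 10 log₁₀(B) + NF + SNR_min
= −174 + 75.97 + 9.16 + 7.16
= −81.71 dBm → −81.7 dBm

−81.7 dBm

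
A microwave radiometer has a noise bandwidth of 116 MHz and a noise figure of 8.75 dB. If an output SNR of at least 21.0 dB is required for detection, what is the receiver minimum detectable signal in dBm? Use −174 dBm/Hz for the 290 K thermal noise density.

Sensitivity = −174 + 10 log₁₀(B) + NF + SNR_min
= −174 + 80.64 + 8.75 + 21.0
= −63.61 dBm → −63.6 dBm

−63.6 dBm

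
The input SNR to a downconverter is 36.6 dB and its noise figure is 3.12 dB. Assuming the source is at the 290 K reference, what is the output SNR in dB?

By definition F = SNR_in/SNR_out, so in dB: SNR_out = SNR_in − NF
SNR_out = 36.6 − 3.12 = 33.48 dB

33.48 dB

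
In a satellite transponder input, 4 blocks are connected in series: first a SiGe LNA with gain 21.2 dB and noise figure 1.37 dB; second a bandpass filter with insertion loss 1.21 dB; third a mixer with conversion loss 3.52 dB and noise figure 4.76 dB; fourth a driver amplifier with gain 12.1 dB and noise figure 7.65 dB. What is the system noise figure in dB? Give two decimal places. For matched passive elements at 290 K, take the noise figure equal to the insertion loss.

1.77 dB

Convert to linear (a loss of L dB is a gain of −L dB): F_i = 10^(NF_i/10), G_i = 10^(G_i,dB/10)
  Stage 1: F_1 = 10^(1.37/10) = 1.371, G_1 = 10^(21.2/10) = 131.8
  Stage 2: F_2 = 10^(1.21/10) = 1.321, G_2 = 10^(−1.21/10) = 0.7568
  Stage 3: F_3 = 10^(4.76/10) = 2.992, G_3 = 10^(−3.52/10) = 0.4446
  Stage 4: F_4 = 10^(7.65/10) = 5.821, G_4 = 10^(12.1/10) = 16.22
Friis cascade:
  F = 1.371 + (1.321 − 1)/131.8 + (2.992 − 1)/99.77 + (5.821 − 1)/44.36 = 1.502
NF = 10 log₁₀(1.502) = 1.77 dB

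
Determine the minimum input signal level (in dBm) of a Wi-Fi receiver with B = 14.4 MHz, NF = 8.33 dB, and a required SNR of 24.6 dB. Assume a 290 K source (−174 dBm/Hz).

−69.5 dBm

Sensitivity = −174 + 10 log₁₀(B) + NF + SNR_min
= −174 + 71.58 + 8.33 + 24.6
= −69.49 dBm → −69.5 dBm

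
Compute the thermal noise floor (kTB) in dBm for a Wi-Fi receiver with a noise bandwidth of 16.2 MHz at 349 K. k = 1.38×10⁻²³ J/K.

P_n = kTB = 1.38×10⁻²³ × 349 × 1.62×10⁷ = 7.80×10⁻¹⁴ W
In dBm: 10 log₁₀(7.80×10⁻¹⁴ / 10⁻³) = −101.1 dBm

−101.1 dBm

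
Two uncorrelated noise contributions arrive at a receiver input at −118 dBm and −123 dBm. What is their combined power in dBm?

−116.8 dBm

Convert to linear, add, convert back:
P₁ = 1.58×10⁻¹⁵ W, P₂ = 5.01×10⁻¹⁶ W
P_tot = 2.09×10⁻¹⁵ W → 10 log₁₀(P_tot / 10⁻³) = −116.8 dBm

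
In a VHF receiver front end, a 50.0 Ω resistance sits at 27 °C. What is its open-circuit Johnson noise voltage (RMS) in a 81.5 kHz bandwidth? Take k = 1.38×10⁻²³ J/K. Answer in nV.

260 nV

T = 27 °C + 273.15 = 300.15 K
V_n = √(4kTRB)
4kTRB = 4 × 1.38×10⁻²³ × 300.15 × 5.00×10¹ × 8.15×10⁴ = 6.75×10⁻¹⁴ V²
V_n = √(6.75×10⁻¹⁴) = 2.60×10⁻⁷ V = 260 nV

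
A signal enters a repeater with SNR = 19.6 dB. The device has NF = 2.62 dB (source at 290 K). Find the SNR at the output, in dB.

By definition F = SNR_in/SNR_out, so in dB: SNR_out = SNR_in − NF
SNR_out = 19.6 − 2.62 = 16.98 dB

16.98 dB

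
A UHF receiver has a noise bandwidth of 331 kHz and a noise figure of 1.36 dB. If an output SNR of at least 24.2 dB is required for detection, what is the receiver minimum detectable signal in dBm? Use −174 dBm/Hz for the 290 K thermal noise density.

−93.2 dBm

Sensitivity = −174 + 10 log₁₀(B) + NF + SNR_min
= −174 + 55.2 + 1.36 + 24.2
= −93.24 dBm → −93.2 dBm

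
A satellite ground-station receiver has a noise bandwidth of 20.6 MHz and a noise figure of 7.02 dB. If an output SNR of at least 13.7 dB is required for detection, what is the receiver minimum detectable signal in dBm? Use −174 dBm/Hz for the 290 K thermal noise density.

Sensitivity = −174 + 10 log₁₀(B) + NF + SNR_min
= −174 + 73.14 + 7.02 + 13.7
= −80.14 dBm → −80.1 dBm

−80.1 dBm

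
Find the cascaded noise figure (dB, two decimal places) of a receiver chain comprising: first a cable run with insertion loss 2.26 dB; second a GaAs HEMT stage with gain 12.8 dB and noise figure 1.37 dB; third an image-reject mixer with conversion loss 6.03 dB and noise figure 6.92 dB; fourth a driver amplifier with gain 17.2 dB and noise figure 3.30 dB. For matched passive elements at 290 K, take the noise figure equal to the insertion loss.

4.85 dB

Convert to linear (a loss of L dB is a gain of −L dB): F_i = 10^(NF_i/10), G_i = 10^(G_i,dB/10)
  Stage 1: F_1 = 10^(2.26/10) = 1.683, G_1 = 10^(−2.26/10) = 0.5943
  Stage 2: F_2 = 10^(1.37/10) = 1.371, G_2 = 10^(12.8/10) = 19.05
  Stage 3: F_3 = 10^(6.92/10) = 4.920, G_3 = 10^(−6.03/10) = 0.2495
  Stage 4: F_4 = 10^(3.30/10) = 2.138, G_4 = 10^(17.2/10) = 52.48
Friis cascade:
  F = 1.683 + (1.371 − 1)/0.5943 + (4.920 − 1)/11.32 + (2.138 − 1)/2.825 = 3.056
NF = 10 log₁₀(3.056) = 4.85 dB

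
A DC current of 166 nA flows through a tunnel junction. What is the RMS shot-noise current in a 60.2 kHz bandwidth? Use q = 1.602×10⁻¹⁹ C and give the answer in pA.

I_n = √(2qI·B)
2qI·B = 2 × 1.602×10⁻¹⁹ × 1.66×10⁻⁷ × 6.02×10⁴ = 3.20×10⁻²¹ A²
I_n = √(3.20×10⁻²¹) = 5.66×10⁻¹¹ A = 56.6 pA

56.6 pA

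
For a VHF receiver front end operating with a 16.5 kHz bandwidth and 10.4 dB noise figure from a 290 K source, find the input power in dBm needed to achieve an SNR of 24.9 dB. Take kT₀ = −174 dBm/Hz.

Sensitivity = −174 + 10 log₁₀(B) + NF + SNR_min
= −174 + 42.17 + 10.4 + 24.9
= −96.53 dBm → −96.5 dBm

−96.5 dBm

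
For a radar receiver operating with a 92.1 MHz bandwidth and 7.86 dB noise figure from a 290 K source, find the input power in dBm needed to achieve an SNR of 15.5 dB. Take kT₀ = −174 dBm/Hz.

−71.0 dBm

Sensitivity = −174 + 10 log₁₀(B) + NF + SNR_min
= −174 + 79.64 + 7.86 + 15.5
= −71.00 dBm → −71.0 dBm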